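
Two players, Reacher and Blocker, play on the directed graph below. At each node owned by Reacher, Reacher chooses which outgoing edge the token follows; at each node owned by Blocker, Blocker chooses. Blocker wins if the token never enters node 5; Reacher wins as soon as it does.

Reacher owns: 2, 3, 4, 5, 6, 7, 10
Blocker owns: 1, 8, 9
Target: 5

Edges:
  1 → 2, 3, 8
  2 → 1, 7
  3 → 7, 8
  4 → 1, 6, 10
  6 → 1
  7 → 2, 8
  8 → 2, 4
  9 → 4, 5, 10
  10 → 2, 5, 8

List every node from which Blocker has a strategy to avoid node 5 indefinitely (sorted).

1, 2, 3, 6, 7, 8

A0 = {5}
A1: add {10} — 10 (Reacher) has 10→5.
A2: add {4} — 4 (Reacher) has 4→10.
A3: add {9} — 9 (Blocker): all of {4, 5, 10} already in.
A4 = A3; e.g. 1 (Blocker) can still go to 2. Fixed point.
Reacher's attractor = {4, 5, 9, 10}; Blocker avoids the target exactly from the complement.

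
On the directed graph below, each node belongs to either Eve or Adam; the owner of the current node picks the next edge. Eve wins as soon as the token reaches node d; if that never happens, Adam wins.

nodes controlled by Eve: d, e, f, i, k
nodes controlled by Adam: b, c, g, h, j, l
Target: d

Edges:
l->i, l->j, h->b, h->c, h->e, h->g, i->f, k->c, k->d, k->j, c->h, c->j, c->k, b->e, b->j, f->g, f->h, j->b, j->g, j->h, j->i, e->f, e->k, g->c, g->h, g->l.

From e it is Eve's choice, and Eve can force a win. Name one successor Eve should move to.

A0 = {d}
A1: add {k} — k (Eve) has k→d.
A2: add {e} — e (Eve) has e→k.
A3 = A2; e.g. b (Adam) can still go to j. Fixed point.
From e, successor k is in the attractor (rank 1); the other successor f is not.

k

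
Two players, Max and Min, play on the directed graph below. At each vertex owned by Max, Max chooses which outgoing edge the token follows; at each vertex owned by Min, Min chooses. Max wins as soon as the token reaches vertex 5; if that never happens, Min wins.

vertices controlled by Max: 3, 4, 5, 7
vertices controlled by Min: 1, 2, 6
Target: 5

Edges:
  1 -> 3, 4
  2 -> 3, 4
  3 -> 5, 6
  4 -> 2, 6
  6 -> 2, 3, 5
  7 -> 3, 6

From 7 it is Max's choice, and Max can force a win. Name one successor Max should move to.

3

A0 = {5}
A1: add {3} — 3 (Max) has 3→5.
A2: add {7} — 7 (Max) has 7→3.
A3 = A2; e.g. 1 (Min) can still go to 4. Fixed point.
From 7, successor 3 is in the attractor (rank 1); the other successor 6 is not.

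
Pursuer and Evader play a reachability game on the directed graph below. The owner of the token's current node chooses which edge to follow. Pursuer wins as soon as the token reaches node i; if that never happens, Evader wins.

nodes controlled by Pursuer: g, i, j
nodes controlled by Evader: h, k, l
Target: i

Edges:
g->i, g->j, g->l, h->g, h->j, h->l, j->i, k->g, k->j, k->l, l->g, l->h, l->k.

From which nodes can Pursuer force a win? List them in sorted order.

A0 = {i}
A1: add {g, j} — g (Pursuer) has g→i; j (Pursuer) has j→i.
A2 = A1; e.g. h (Evader) can still go to l. Fixed point.
Pursuer's winning region = {g, i, j}.

g, i, j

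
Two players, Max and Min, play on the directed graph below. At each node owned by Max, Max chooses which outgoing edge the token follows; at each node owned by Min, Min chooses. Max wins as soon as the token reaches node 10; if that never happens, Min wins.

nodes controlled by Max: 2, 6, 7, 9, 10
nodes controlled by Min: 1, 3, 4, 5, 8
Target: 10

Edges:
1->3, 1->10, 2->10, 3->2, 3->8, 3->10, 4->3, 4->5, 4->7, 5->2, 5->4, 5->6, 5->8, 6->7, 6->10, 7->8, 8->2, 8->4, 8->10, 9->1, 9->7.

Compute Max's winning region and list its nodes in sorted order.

A0 = {10}
A1: add {2, 6} — 2 (Max) has 2→10; 6 (Max) has 6→10.
A2 = A1; e.g. 1 (Min) can still go to 3. Fixed point.
Max's winning region = {2, 6, 10}.

2, 6, 10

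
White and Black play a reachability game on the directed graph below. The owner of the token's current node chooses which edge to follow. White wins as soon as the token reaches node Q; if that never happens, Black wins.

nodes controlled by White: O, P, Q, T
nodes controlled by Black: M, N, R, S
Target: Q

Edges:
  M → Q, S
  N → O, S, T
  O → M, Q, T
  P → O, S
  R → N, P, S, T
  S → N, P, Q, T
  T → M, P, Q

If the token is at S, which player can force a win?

A0 = {Q}
A1: add {O, T} — O (White) has O→Q; T (White) has T→Q.
A2: add {P} — P (White) has P→O.
A3 = A2; e.g. M (Black) can still go to S. Fixed point.
S never enters the attractor, so Black can avoid the target forever.

Black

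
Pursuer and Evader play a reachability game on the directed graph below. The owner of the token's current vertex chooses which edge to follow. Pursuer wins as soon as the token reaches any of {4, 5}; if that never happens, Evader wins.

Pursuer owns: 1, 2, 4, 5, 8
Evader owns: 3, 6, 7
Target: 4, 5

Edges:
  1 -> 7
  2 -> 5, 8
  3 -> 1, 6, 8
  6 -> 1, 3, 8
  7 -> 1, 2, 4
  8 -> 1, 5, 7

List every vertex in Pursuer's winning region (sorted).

2, 4, 5, 8

A0 = {4, 5}
A1: add {2, 8} — 2 (Pursuer) has 2→5; 8 (Pursuer) has 8→5.
A2 = A1; e.g. 1 (Pursuer) has no edge into A1. Fixed point.
Pursuer's winning region = {2, 4, 5, 8}.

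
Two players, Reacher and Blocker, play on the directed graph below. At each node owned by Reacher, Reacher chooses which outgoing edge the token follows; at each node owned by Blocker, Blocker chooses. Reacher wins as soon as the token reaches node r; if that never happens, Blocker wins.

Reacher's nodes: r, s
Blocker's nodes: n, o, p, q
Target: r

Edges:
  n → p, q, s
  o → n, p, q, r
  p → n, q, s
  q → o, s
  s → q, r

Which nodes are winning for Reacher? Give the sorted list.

A0 = {r}
A1: add {s} — s (Reacher) has s→r.
A2 = A1; e.g. n (Blocker) can still go to p. Fixed point.
Reacher's winning region = {r, s}.

r, s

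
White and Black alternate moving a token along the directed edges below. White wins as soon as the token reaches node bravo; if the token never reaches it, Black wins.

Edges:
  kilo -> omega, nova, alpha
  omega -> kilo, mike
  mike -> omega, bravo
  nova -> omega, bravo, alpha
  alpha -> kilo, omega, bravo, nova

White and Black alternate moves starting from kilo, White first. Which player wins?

Black

Track states (vertex, player-to-move).
A0 = {(bravo,White), (bravo,Black)}
A1: add {(mike,White), (nova,White), (alpha,White)}.
A2 = A1; e.g. (kilo,White) stays out. (kilo,White) never enters ⇒ Black avoids the target.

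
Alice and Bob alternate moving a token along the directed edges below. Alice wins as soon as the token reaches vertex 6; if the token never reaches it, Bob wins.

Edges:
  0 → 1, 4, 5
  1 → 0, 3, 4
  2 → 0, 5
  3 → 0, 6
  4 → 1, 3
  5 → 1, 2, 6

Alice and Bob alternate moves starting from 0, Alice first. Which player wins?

Bob

Track states (vertex, player-to-move).
A0 = {(6,Alice), (6,Bob)}
A1: add {(3,Alice), (5,Alice)}.
A2 = A1; e.g. (0,Alice) stays out. (0,Alice) never enters ⇒ Bob avoids the target.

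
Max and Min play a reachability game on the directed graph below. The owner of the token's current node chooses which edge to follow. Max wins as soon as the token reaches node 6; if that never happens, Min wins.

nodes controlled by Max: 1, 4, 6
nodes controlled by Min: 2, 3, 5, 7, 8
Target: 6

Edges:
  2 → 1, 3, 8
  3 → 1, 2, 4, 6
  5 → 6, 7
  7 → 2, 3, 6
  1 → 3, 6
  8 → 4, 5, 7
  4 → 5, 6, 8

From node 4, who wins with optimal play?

Max

A0 = {6}
A1: add {1, 4} — 1 (Max) has 1→6; 4 (Max) has 4→6.
A2 = A1; e.g. 2 (Min) can still go to 3. Fixed point.
4 ∈ A1, so Max can force the target.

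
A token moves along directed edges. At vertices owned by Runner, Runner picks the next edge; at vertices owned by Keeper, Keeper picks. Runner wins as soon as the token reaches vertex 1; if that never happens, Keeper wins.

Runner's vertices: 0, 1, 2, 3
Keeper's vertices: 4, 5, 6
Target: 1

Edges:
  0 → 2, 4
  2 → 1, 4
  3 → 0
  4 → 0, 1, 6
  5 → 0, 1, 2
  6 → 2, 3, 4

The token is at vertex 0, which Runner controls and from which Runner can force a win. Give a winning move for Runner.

2

A0 = {1}
A1: add {2} — 2 (Runner) has 2→1.
A2: add {0} — 0 (Runner) has 0→2.
A3: add {3, 5} — 3 (Runner) has 3→0; 5 (Keeper): all of {0, 1, 2} already in.
A4 = A3; e.g. 4 (Keeper) can still go to 6. Fixed point.
From 0, successor 2 is in the attractor (rank 1); the other successor 4 is not.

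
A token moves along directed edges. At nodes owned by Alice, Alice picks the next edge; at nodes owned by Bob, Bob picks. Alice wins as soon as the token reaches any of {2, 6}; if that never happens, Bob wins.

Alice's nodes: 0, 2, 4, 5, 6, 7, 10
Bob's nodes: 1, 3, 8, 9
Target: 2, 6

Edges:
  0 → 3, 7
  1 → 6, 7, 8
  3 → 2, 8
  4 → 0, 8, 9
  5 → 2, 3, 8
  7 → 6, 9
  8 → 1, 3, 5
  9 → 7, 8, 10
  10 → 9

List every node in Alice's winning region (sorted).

A0 = {2, 6}
A1: add {5, 7} — 5 (Alice) has 5→2; 7 (Alice) has 7→6.
A2: add {0} — 0 (Alice) has 0→7.
A3: add {4} — 4 (Alice) has 4→0.
A4 = A3; e.g. 1 (Bob) can still go to 8. Fixed point.
Alice's winning region = {0, 2, 4, 5, 6, 7}.

0, 2, 4, 5, 6, 7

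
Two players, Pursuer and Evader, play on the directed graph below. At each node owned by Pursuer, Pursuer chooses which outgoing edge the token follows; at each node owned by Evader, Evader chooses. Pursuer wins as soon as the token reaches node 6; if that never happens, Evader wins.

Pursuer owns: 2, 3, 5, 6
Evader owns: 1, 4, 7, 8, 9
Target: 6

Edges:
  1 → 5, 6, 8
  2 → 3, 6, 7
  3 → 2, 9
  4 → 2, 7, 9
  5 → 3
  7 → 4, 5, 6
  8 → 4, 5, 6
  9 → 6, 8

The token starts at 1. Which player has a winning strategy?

A0 = {6}
A1: add {2} — 2 (Pursuer) has 2→6.
A2: add {3} — 3 (Pursuer) has 3→2.
A3: add {5} — 5 (Pursuer) has 5→3.
A4 = A3; e.g. 1 (Evader) can still go to 8. Fixed point.
1 never enters the attractor, so Evader can avoid the target forever.

Evader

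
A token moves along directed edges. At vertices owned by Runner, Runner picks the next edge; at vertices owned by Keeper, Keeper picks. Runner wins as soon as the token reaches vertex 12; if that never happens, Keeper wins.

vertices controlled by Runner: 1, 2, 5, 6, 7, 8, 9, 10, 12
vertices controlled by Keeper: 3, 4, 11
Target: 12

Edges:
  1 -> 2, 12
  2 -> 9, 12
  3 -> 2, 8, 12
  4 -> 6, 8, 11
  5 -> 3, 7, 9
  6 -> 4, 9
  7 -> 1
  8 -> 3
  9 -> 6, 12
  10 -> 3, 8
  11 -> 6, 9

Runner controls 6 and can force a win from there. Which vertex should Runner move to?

A0 = {12}
A1: add {1, 2, 9} — 1 (Runner) has 1→12; 2 (Runner) has 2→12; 9 (Runner) has 9→12.
A2: add {5, 6, 7} — 5 (Runner) has 5→9; 6 (Runner) has 6→9; 7 (Runner) has 7→1.
A3: add {11} — 11 (Keeper): all of {6, 9} already in.
A4 = A3; e.g. 3 (Keeper) can still go to 8. Fixed point.
From 6, successor 9 is in the attractor (rank 1); the other successor 4 is not.

9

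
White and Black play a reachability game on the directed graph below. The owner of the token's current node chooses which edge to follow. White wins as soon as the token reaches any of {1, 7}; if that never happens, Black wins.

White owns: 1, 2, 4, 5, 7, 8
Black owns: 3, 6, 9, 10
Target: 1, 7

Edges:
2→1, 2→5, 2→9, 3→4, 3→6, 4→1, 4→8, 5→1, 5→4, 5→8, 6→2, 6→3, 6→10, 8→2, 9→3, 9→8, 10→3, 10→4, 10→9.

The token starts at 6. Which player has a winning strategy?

A0 = {1, 7}
A1: add {2, 4, 5} — 2 (White) has 2→1; 4 (White) has 4→1; 5 (White) has 5→1.
A2: add {8} — 8 (White) has 8→2.
A3 = A2; e.g. 3 (Black) can still go to 6. Fixed point.
6 never enters the attractor, so Black can avoid the target forever.

Black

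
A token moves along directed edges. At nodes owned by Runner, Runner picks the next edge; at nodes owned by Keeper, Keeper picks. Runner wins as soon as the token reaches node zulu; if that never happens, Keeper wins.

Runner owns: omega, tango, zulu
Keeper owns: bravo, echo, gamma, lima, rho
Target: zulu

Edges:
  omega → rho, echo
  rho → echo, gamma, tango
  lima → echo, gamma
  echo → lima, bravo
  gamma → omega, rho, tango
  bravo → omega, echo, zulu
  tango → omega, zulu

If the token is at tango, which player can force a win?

A0 = {zulu}
A1: add {tango} — tango (Runner) has tango→zulu.
A2 = A1; e.g. omega (Runner) has no edge into A1. Fixed point.
tango ∈ A1, so Runner can force the target.

Runner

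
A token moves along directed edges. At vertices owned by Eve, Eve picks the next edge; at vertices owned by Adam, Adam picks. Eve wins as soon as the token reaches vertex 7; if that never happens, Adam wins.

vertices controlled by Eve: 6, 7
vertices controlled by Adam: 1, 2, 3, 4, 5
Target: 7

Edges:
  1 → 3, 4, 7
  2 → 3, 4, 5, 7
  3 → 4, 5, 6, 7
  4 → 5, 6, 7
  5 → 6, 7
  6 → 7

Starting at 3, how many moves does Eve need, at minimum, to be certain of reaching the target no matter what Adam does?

4

A0 = {7}
A1: add {6} — 6 (Eve) has 6→7.
A2: add {5} — 5 (Adam): all of {6, 7} already in.
A3: add {4} — 4 (Adam): all of {5, 6, 7} already in.
A4: add {3} — 3 (Adam): all of {4, 5, 6, 7} already in.
3 enters the attractor at level 4, so Eve can force the target in 4 moves from there.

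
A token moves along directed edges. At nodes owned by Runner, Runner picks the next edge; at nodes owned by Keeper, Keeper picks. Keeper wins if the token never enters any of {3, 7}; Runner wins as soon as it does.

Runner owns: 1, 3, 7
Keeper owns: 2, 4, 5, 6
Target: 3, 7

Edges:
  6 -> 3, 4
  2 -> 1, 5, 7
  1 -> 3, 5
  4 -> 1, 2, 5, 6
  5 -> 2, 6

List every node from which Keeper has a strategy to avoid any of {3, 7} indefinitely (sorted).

A0 = {3, 7}
A1: add {1} — 1 (Runner) has 1→3.
A2 = A1; e.g. 2 (Keeper) can still go to 5. Fixed point.
Runner's attractor = {1, 3, 7}; Keeper avoids the target exactly from the complement.

2, 4, 5, 6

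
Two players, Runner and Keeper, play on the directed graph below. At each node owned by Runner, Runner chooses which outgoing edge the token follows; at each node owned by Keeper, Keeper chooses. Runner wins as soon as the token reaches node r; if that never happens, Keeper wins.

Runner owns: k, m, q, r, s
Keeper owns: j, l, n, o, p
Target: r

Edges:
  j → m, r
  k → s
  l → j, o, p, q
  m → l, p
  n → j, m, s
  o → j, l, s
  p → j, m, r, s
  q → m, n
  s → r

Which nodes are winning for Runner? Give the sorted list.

k, r, s

A0 = {r}
A1: add {s} — s (Runner) has s→r.
A2: add {k} — k (Runner) has k→s.
A3 = A2; e.g. j (Keeper) can still go to m. Fixed point.
Runner's winning region = {k, r, s}.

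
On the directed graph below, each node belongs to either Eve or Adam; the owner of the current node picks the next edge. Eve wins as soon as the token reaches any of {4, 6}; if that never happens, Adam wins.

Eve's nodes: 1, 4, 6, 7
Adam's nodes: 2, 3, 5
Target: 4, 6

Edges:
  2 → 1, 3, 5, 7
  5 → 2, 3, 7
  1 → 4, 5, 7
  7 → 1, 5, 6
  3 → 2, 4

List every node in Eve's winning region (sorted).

1, 4, 6, 7

A0 = {4, 6}
A1: add {1, 7} — 1 (Eve) has 1→4; 7 (Eve) has 7→6.
A2 = A1; e.g. 2 (Adam) can still go to 3. Fixed point.
Eve's winning region = {1, 4, 6, 7}.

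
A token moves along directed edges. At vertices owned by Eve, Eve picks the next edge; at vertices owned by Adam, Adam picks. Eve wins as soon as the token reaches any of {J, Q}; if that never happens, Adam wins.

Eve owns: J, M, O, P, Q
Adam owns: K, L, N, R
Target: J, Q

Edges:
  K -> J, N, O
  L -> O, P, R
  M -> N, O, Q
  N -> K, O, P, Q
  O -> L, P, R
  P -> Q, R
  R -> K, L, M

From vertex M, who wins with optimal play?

Eve

A0 = {J, Q}
A1: add {M, P} — M (Eve) has M→Q; P (Eve) has P→Q.
M ∈ A1, so Eve can force the target.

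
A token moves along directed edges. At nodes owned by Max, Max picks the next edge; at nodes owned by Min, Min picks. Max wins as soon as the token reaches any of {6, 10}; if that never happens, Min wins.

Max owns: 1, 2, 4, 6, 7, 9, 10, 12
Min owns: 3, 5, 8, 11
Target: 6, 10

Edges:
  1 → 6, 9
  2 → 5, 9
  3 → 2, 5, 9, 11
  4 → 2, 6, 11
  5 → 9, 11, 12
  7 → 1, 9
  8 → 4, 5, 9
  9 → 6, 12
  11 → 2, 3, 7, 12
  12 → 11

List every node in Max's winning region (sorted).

1, 2, 4, 6, 7, 9, 10

A0 = {6, 10}
A1: add {1, 4, 9} — 1 (Max) has 1→6; 4 (Max) has 4→6; 9 (Max) has 9→6.
A2: add {2, 7} — 2 (Max) has 2→9; 7 (Max) has 7→1.
A3 = A2; e.g. 3 (Min) can still go to 5. Fixed point.
Max's winning region = {1, 2, 4, 6, 7, 9, 10}.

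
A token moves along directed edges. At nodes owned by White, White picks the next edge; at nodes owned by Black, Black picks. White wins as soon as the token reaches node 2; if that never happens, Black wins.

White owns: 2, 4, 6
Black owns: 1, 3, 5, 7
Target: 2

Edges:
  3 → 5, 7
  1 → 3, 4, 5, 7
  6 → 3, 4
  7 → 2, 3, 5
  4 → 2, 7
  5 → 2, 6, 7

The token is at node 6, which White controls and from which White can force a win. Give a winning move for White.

A0 = {2}
A1: add {4} — 4 (White) has 4→2.
A2: add {6} — 6 (White) has 6→4.
A3 = A2; e.g. 1 (Black) can still go to 3. Fixed point.
From 6, successor 4 is in the attractor (rank 1); the other successor 3 is not.

4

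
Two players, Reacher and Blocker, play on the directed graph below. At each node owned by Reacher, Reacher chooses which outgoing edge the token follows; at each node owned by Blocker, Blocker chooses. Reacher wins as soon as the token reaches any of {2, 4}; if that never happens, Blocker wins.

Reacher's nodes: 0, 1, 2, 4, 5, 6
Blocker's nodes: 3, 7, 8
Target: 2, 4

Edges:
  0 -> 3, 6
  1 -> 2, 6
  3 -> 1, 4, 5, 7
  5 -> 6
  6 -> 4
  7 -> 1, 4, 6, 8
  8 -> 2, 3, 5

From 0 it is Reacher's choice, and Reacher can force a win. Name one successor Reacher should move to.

A0 = {2, 4}
A1: add {1, 6} — 1 (Reacher) has 1→2; 6 (Reacher) has 6→4.
A2: add {0, 5} — 0 (Reacher) has 0→6; 5 (Reacher) has 5→6.
A3 = A2; e.g. 3 (Blocker) can still go to 7. Fixed point.
From 0, successor 6 is in the attractor (rank 1); the other successor 3 is not.

6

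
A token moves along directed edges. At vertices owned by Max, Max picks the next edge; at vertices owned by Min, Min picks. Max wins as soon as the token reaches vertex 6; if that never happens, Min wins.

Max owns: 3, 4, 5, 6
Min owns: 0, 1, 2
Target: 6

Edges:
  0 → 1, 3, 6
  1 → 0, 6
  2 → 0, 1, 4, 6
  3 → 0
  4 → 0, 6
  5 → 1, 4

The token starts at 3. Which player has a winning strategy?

A0 = {6}
A1: add {4} — 4 (Max) has 4→6.
A2: add {5} — 5 (Max) has 5→4.
A3 = A2; e.g. 0 (Min) can still go to 1. Fixed point.
3 never enters the attractor, so Min can avoid the target forever.

Min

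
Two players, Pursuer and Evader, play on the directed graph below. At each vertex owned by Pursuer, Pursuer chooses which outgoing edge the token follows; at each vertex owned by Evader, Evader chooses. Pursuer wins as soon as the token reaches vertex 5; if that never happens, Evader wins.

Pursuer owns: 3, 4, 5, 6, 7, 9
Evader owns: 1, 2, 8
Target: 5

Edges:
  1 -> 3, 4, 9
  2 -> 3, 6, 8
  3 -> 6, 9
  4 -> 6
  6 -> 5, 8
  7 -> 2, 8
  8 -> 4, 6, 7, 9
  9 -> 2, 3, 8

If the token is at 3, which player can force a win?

A0 = {5}
A1: add {6} — 6 (Pursuer) has 6→5.
A2: add {3, 4} — 3 (Pursuer) has 3→6; 4 (Pursuer) has 4→6.
3 ∈ A2, so Pursuer can force the target.

Pursuer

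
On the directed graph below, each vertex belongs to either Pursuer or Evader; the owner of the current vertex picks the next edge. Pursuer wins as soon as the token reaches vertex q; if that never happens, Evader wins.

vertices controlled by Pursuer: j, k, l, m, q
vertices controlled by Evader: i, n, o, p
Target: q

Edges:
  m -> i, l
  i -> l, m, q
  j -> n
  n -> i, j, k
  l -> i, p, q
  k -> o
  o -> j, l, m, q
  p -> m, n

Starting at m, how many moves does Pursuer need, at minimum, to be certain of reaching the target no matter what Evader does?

2

A0 = {q}
A1: add {l} — l (Pursuer) has l→q.
A2: add {m} — m (Pursuer) has m→l.
m enters the attractor at level 2, so Pursuer can force the target in 2 moves from there.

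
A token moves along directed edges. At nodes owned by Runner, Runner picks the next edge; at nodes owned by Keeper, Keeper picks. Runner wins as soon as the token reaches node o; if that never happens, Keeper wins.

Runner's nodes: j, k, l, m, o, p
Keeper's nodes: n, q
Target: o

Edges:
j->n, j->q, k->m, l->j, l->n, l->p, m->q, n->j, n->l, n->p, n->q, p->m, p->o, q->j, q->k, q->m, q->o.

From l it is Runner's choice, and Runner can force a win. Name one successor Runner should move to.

A0 = {o}
A1: add {p} — p (Runner) has p→o.
A2: add {l} — l (Runner) has l→p.
A3 = A2; e.g. j (Runner) has no edge into A2. Fixed point.
From l, successor p is in the attractor (rank 1); the other successors j, n are not.

p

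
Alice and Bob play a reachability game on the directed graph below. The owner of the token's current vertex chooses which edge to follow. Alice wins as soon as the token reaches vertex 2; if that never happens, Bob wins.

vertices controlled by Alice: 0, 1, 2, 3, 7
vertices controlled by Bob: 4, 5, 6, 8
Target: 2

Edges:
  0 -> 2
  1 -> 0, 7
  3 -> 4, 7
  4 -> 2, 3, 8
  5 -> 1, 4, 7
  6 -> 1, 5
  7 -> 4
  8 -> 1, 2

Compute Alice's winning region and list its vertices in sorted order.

0, 1, 2, 8

A0 = {2}
A1: add {0} — 0 (Alice) has 0→2.
A2: add {1} — 1 (Alice) has 1→0.
A3: add {8} — 8 (Bob): all of {1, 2} already in.
A4 = A3; e.g. 3 (Alice) has no edge into A3. Fixed point.
Alice's winning region = {0, 1, 2, 8}.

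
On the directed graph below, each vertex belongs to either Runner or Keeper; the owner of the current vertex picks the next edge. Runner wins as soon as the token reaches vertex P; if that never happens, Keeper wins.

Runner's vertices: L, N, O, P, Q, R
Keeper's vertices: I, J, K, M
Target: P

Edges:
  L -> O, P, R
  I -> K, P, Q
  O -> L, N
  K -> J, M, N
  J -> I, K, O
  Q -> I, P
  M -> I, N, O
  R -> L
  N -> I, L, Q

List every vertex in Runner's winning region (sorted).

L, N, O, P, Q, R

A0 = {P}
A1: add {L, Q} — L (Runner) has L→P; Q (Runner) has Q→P.
A2: add {N, O, R} — N (Runner) has N→L; O (Runner) has O→L; R (Runner) has R→L.
A3 = A2; e.g. I (Keeper) can still go to K. Fixed point.
Runner's winning region = {L, N, O, P, Q, R}.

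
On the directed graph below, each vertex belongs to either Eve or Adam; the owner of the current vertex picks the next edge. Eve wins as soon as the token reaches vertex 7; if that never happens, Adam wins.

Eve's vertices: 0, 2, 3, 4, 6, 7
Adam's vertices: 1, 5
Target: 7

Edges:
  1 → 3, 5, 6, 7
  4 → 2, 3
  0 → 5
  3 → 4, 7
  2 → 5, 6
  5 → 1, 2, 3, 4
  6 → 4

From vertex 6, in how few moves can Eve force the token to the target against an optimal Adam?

3

A0 = {7}
A1: add {3} — 3 (Eve) has 3→7.
A2: add {4} — 4 (Eve) has 4→3.
A3: add {6} — 6 (Eve) has 6→4.
6 enters the attractor at level 3, so Eve can force the target in 3 moves from there.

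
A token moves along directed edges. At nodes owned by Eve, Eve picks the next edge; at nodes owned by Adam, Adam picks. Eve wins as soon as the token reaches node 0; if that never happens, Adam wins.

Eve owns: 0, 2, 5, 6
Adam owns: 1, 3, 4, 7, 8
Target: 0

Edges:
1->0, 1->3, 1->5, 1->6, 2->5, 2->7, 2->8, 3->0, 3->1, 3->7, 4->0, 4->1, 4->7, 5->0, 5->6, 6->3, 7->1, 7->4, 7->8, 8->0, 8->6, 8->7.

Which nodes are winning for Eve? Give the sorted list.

A0 = {0}
A1: add {5} — 5 (Eve) has 5→0.
A2: add {2} — 2 (Eve) has 2→5.
A3 = A2; e.g. 1 (Adam) can still go to 3. Fixed point.
Eve's winning region = {0, 2, 5}.

0, 2, 5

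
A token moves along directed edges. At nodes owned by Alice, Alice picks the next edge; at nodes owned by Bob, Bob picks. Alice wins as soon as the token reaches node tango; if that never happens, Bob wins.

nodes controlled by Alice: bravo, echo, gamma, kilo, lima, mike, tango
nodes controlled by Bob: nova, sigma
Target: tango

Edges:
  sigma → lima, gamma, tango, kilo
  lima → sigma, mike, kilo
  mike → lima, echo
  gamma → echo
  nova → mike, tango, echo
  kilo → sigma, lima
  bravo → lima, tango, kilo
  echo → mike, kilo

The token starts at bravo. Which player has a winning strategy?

Alice

A0 = {tango}
A1: add {bravo} — bravo (Alice) has bravo→tango.
A2 = A1; e.g. sigma (Bob) can still go to lima. Fixed point.
bravo ∈ A1, so Alice can force the target.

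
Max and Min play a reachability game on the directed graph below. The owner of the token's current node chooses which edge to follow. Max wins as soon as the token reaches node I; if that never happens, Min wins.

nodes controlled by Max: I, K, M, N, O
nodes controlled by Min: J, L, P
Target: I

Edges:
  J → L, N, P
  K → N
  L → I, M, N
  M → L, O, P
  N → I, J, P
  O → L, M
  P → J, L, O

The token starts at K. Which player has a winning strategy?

Max

A0 = {I}
A1: add {N} — N (Max) has N→I.
A2: add {K} — K (Max) has K→N.
A3 = A2; e.g. J (Min) can still go to L. Fixed point.
K ∈ A2, so Max can force the target.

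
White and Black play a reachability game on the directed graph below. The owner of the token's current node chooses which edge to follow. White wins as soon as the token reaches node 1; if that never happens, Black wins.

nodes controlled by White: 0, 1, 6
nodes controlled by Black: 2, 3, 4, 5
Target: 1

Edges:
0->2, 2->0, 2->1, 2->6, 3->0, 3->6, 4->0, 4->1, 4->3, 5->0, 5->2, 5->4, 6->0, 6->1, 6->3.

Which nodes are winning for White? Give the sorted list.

A0 = {1}
A1: add {6} — 6 (White) has 6→1.
A2 = A1; e.g. 0 (White) has no edge into A1. Fixed point.
White's winning region = {1, 6}.

1, 6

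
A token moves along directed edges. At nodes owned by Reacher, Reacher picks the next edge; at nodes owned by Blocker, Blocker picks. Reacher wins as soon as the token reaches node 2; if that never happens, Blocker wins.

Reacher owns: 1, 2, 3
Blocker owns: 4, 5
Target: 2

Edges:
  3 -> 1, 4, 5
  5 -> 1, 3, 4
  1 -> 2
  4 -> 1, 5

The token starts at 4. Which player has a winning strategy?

Blocker

A0 = {2}
A1: add {1} — 1 (Reacher) has 1→2.
A2: add {3} — 3 (Reacher) has 3→1.
A3 = A2; e.g. 4 (Blocker) can still go to 5. Fixed point.
4 never enters the attractor, so Blocker can avoid the target forever.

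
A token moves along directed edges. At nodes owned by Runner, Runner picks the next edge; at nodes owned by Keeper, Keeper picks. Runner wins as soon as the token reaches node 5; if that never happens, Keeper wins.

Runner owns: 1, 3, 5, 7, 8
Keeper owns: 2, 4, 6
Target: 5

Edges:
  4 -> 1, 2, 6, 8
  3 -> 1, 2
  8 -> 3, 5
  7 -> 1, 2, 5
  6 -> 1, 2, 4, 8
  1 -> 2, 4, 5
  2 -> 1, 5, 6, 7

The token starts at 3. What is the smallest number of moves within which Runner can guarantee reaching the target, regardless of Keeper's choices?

2

A0 = {5}
A1: add {1, 7, 8} — 1 (Runner) has 1→5; 7 (Runner) has 7→5; 8 (Runner) has 8→5.
A2: add {3} — 3 (Runner) has 3→1.
A3 = A2; e.g. 2 (Keeper) can still go to 6. Fixed point.
3 enters the attractor at level 2, so Runner can force the target in 2 moves from there.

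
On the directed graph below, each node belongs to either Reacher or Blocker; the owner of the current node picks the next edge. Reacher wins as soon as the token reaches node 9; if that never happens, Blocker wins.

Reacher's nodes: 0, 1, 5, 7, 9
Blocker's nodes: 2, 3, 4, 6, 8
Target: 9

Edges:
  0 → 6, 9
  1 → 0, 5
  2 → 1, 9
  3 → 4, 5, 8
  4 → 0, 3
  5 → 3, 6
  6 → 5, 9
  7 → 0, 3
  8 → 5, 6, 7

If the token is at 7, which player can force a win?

Reacher

A0 = {9}
A1: add {0} — 0 (Reacher) has 0→9.
A2: add {1, 7} — 1 (Reacher) has 1→0; 7 (Reacher) has 7→0.
7 ∈ A2, so Reacher can force the target.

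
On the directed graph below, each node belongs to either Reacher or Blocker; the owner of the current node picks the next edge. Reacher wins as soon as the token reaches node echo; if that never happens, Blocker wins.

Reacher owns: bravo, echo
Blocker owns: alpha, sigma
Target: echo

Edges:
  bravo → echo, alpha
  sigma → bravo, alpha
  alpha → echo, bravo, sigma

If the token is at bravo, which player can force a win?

Reacher

A0 = {echo}
A1: add {bravo} — bravo (Reacher) has bravo→echo.
A2 = A1; e.g. sigma (Blocker) can still go to alpha. Fixed point.
bravo ∈ A1, so Reacher can force the target.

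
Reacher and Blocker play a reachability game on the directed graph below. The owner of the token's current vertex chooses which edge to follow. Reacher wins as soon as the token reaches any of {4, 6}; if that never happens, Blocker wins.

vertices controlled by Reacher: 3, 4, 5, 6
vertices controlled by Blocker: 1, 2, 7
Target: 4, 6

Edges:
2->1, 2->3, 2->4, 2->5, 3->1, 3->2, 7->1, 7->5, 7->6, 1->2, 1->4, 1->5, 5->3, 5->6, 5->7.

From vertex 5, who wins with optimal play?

A0 = {4, 6}
A1: add {5} — 5 (Reacher) has 5→6.
A2 = A1; e.g. 1 (Blocker) can still go to 2. Fixed point.
5 ∈ A1, so Reacher can force the target.

Reacher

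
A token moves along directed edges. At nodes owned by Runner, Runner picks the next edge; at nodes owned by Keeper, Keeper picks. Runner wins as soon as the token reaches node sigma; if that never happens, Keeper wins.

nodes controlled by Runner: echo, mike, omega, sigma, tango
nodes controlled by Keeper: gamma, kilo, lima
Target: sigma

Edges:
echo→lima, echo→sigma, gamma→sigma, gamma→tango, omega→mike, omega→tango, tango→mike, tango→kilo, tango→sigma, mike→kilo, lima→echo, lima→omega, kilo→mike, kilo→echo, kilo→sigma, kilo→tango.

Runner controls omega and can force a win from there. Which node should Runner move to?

tango

A0 = {sigma}
A1: add {echo, tango} — echo (Runner) has echo→sigma; tango (Runner) has tango→sigma.
A2: add {gamma, omega} — gamma (Keeper): all of {sigma, tango} already in; omega (Runner) has omega→tango.
A3: add {lima} — lima (Keeper): all of {echo, omega} already in.
A4 = A3; e.g. mike (Runner) has no edge into A3. Fixed point.
From omega, successor tango is in the attractor (rank 1); the other successor mike is not.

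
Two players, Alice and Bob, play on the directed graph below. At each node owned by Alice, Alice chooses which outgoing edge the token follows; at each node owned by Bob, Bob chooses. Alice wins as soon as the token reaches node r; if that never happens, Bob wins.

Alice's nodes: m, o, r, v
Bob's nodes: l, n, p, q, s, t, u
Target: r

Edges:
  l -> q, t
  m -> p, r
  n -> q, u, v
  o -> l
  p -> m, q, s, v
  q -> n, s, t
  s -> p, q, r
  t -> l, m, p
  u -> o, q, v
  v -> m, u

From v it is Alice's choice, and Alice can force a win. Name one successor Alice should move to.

m

A0 = {r}
A1: add {m} — m (Alice) has m→r.
A2: add {v} — v (Alice) has v→m.
A3 = A2; e.g. l (Bob) can still go to q. Fixed point.
From v, successor m is in the attractor (rank 1); the other successor u is not.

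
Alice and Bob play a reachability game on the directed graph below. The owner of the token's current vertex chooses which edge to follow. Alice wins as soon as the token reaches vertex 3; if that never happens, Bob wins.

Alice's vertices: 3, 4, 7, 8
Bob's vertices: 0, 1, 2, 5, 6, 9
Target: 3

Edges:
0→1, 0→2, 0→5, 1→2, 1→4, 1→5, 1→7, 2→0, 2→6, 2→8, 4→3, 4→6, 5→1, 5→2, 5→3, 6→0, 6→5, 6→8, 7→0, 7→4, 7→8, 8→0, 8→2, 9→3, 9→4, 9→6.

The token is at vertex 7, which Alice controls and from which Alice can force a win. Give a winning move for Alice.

4

A0 = {3}
A1: add {4} — 4 (Alice) has 4→3.
A2: add {7} — 7 (Alice) has 7→4.
A3 = A2; e.g. 0 (Bob) can still go to 1. Fixed point.
From 7, successor 4 is in the attractor (rank 1); the other successors 0, 8 are not.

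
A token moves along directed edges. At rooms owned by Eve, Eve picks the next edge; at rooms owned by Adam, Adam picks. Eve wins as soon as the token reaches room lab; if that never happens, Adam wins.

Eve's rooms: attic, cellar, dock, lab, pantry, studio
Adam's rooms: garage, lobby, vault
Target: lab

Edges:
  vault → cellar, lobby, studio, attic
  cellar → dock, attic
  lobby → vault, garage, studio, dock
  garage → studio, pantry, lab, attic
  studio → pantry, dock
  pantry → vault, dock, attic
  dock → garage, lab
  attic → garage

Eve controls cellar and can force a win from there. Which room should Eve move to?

dock

A0 = {lab}
A1: add {dock} — dock (Eve) has dock→lab.
A2: add {cellar, pantry, studio} — cellar (Eve) has cellar→dock; studio (Eve) has studio→dock; pantry (Eve) has pantry→dock.
A3 = A2; e.g. vault (Adam) can still go to lobby. Fixed point.
From cellar, successor dock is in the attractor (rank 1); the other successor attic is not.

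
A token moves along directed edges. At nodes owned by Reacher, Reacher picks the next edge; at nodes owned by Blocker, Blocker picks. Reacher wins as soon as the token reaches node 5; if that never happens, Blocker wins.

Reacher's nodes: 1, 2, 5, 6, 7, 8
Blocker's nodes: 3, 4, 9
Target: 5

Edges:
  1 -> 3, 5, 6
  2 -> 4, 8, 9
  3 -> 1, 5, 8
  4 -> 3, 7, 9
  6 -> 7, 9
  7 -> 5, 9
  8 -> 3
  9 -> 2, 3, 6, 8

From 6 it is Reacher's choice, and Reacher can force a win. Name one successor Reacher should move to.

A0 = {5}
A1: add {1, 7} — 1 (Reacher) has 1→5; 7 (Reacher) has 7→5.
A2: add {6} — 6 (Reacher) has 6→7.
A3 = A2; e.g. 2 (Reacher) has no edge into A2. Fixed point.
From 6, successor 7 is in the attractor (rank 1); the other successor 9 is not.

7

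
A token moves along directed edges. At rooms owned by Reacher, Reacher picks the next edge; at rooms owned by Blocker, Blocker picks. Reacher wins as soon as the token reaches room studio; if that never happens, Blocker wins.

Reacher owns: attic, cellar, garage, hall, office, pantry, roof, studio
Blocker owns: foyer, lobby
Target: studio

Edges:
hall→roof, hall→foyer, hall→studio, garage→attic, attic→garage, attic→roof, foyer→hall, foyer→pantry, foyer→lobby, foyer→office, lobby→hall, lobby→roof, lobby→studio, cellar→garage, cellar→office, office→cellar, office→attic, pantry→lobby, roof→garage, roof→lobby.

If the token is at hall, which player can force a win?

A0 = {studio}
A1: add {hall} — hall (Reacher) has hall→studio.
A2 = A1; e.g. garage (Reacher) has no edge into A1. Fixed point.
hall ∈ A1, so Reacher can force the target.

Reacher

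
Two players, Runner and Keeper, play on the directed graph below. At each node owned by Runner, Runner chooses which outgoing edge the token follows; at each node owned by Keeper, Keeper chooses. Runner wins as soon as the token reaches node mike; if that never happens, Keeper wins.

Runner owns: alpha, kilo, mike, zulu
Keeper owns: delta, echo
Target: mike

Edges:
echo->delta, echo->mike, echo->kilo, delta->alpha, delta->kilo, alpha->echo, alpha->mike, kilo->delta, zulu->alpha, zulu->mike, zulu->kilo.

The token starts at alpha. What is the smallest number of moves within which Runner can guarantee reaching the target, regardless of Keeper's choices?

1

A0 = {mike}
A1: add {alpha, zulu} — alpha (Runner) has alpha→mike; zulu (Runner) has zulu→mike.
A2 = A1; e.g. echo (Keeper) can still go to delta. Fixed point.
alpha enters the attractor at level 1, so Runner can force the target in 1 move from there.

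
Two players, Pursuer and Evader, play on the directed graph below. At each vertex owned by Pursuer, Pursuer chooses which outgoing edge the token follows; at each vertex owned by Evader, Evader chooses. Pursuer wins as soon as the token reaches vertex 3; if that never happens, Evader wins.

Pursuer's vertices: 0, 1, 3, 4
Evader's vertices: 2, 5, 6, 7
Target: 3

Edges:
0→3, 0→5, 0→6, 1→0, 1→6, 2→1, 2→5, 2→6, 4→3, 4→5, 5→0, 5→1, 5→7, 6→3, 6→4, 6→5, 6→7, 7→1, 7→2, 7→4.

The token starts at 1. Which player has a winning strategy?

A0 = {3}
A1: add {0, 4} — 0 (Pursuer) has 0→3; 4 (Pursuer) has 4→3.
A2: add {1} — 1 (Pursuer) has 1→0.
A3 = A2; e.g. 2 (Evader) can still go to 5. Fixed point.
1 ∈ A2, so Pursuer can force the target.

Pursuer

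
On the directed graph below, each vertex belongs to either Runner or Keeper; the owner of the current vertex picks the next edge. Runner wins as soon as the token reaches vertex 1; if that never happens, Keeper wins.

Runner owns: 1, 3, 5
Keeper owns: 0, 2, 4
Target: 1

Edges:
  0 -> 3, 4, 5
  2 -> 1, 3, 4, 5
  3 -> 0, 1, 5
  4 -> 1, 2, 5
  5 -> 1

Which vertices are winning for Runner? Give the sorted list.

A0 = {1}
A1: add {3, 5} — 3 (Runner) has 3→1; 5 (Runner) has 5→1.
A2 = A1; e.g. 0 (Keeper) can still go to 4. Fixed point.
Runner's winning region = {1, 3, 5}.

1, 3, 5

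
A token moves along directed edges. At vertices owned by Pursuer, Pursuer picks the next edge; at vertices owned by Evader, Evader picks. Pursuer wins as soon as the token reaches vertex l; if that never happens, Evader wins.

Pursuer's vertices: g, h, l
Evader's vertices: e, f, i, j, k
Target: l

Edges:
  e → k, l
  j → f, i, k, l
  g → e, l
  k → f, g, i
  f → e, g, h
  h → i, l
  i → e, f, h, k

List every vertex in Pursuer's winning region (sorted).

g, h, l

A0 = {l}
A1: add {g, h} — g (Pursuer) has g→l; h (Pursuer) has h→l.
A2 = A1; e.g. e (Evader) can still go to k. Fixed point.
Pursuer's winning region = {g, h, l}.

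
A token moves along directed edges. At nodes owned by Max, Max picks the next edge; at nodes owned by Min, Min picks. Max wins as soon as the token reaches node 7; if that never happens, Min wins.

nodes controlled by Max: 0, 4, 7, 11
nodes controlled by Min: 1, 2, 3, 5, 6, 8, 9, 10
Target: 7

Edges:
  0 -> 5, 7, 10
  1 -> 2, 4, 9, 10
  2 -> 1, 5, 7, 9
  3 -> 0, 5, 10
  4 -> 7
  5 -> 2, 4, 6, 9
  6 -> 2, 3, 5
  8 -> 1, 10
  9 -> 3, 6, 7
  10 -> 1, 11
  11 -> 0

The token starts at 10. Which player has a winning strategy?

Min

A0 = {7}
A1: add {0, 4} — 0 (Max) has 0→7; 4 (Max) has 4→7.
A2: add {11} — 11 (Max) has 11→0.
A3 = A2; e.g. 1 (Min) can still go to 2. Fixed point.
10 never enters the attractor, so Min can avoid the target forever.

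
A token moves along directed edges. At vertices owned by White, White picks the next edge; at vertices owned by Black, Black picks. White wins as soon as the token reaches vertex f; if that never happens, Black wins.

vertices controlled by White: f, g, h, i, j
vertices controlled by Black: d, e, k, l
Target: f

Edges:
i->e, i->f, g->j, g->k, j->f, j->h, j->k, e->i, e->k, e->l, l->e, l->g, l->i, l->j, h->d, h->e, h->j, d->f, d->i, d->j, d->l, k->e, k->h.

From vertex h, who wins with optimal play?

A0 = {f}
A1: add {i, j} — i (White) has i→f; j (White) has j→f.
A2: add {g, h} — g (White) has g→j; h (White) has h→j.
A3 = A2; e.g. d (Black) can still go to l. Fixed point.
h ∈ A2, so White can force the target.

White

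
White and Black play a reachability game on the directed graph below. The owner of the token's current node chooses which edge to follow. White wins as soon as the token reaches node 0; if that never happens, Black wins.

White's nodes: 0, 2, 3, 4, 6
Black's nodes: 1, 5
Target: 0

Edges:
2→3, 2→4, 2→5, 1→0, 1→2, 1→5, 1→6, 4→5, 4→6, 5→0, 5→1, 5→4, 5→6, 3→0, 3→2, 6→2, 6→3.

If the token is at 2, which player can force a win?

A0 = {0}
A1: add {3} — 3 (White) has 3→0.
A2: add {2, 6} — 2 (White) has 2→3; 6 (White) has 6→3.
2 ∈ A2, so White can force the target.

White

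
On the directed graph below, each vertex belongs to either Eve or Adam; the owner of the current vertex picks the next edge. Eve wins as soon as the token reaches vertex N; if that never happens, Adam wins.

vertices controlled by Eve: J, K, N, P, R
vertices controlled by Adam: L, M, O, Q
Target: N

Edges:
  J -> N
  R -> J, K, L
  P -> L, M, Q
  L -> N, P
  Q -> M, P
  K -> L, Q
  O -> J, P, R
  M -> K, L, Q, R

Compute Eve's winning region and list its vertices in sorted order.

A0 = {N}
A1: add {J} — J (Eve) has J→N.
A2: add {R} — R (Eve) has R→J.
A3 = A2; e.g. K (Eve) has no edge into A2. Fixed point.
Eve's winning region = {J, N, R}.

J, N, R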